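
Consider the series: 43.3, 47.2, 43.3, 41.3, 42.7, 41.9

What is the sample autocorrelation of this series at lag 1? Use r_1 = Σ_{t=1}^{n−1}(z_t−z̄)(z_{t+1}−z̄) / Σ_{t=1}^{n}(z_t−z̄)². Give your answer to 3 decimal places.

Mean z̄ = (43.3 + 47.2 + 43.3 + 41.3 + 42.7 + 41.9)/6 = 43.2833
Deviations from mean: 0.0167, 3.9167, 0.0167, -1.9833, -0.5833, -1.3833
Σ(z_t−z̄)(z_{t+1}−z̄) = (0.0653) + (0.0653) + (-0.0331) + (1.1569) + (0.8069) = 2.0614
Denominator Σ(z_t−z̄)² = 21.5283
r_1 = 2.0614 / 21.5283 = 0.096

0.096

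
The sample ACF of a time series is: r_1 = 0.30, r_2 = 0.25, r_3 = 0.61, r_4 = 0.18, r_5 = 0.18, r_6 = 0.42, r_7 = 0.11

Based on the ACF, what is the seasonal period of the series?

The largest autocorrelation is r_3 = 0.61, with a weaker echo at lag 6 (0.42); the remaining lags stay at or below 0.30. The elevated value at lag 1 (0.30), dropping to 0.25 at lag 2, reflects decaying short-term dependence rather than seasonality.
The dominant spike at lag 3 indicates a seasonal period of 3.

3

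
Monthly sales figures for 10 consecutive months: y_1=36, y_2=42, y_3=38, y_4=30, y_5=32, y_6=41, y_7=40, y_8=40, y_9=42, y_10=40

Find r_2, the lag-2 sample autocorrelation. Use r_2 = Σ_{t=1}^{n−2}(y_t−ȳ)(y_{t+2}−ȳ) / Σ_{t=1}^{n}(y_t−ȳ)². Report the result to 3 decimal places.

-0.314

Mean ȳ = (36 + 42 + 38 + 30 + 32 + 41 + 40 + 40 + 42 + 40)/10 = 38.1000
Numerator Σ_{t=1}^{8}(y_t−ȳ)(y_{t+2}−ȳ) = -49.3200
Denominator Σ(y_t−ȳ)² = 156.9000
r_2 = -49.3200 / 156.9000 = -0.314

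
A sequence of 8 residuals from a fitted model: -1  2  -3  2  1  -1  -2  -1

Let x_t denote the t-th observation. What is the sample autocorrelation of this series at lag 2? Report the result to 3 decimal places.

Mean x̄ = (-1 + 2 − 3 + 2 + 1 − 1 − 2 − 1)/8 = -0.3750
Deviations from mean: -0.6250, 2.3750, -2.6250, 2.3750, 1.3750, -0.6250, -1.6250, -0.6250
Σ(x_t−x̄)(x_{t+2}−x̄) = (1.6406) + (5.6406) + (-3.6094) + (-1.4844) + (-2.2344) + (0.3906) = 0.3438
Denominator Σ(x_t−x̄)² = 23.8750
r_2 = 0.3438 / 23.8750 = 0.014

0.014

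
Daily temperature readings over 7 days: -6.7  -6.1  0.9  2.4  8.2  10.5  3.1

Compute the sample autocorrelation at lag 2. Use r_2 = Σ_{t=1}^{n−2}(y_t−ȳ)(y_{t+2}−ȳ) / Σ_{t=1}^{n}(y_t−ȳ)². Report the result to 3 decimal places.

0.043

Mean ȳ = (-6.7 − 6.1 + 0.9 + 2.4 + 8.2 + 10.5 + 3.1)/7 = 1.7571
Deviations from mean: -8.4571, -7.8571, -0.8571, 0.6429, 6.4429, 8.7429, 1.3429
Σ(y_t−ȳ)(y_{t+2}−ȳ) = (7.2490) + (-5.0510) + (-5.5224) + (5.6204) + (8.6518) = 10.9478
Denominator Σ(y_t−ȳ)² = 254.1571
r_2 = 10.9478 / 254.1571 = 0.043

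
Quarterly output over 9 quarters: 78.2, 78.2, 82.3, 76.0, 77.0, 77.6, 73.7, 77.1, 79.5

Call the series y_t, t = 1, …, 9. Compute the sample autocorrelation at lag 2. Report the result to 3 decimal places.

-0.132

Mean ȳ = (78.2 + 78.2 + 82.3 + 76.0 + 77.0 + 77.6 + 73.7 + 77.1 + 79.5)/9 = 77.7333
Σ(y_t−ȳ)(y_{t+2}−ȳ) = (2.1311) + (-0.8089) + (-3.3489) + (0.2311) + (2.9578) + (0.0844) + (-7.1256) = -5.8789
Denominator Σ(y_t−ȳ)² = 44.6400
r_2 = -5.8789 / 44.6400 = -0.132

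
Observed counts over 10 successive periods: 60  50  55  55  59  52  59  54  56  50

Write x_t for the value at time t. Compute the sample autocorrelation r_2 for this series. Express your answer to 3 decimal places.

0.237

Mean x̄ = (60 + 50 + 55 + 55 + 59 + 52 + 59 + 54 + 56 + 50)/10 = 55.0000
Numerator Σ_{t=1}^{8}(x_t−x̄)(x_{t+2}−x̄) = 28.0000
Denominator Σ(x_t−x̄)² = 118.0000
r_2 = 28.0000 / 118.0000 = 0.237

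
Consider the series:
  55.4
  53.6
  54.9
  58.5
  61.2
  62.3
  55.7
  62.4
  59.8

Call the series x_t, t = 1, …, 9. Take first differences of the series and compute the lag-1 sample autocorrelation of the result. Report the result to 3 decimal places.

First differences Δx: -1.8, 1.3, 3.6, 2.7, 1.1, -6.6, 6.7, -2.6
Mean of differences = 0.5500
Numerator Σ(Δx_t−Δx̄)(Δx_{t+1}−Δx̄) = -59.0125
Denominator Σ(Δx_t−Δx̄)² = 119.1800
r_1(Δx) = -59.0125 / 119.1800 = -0.495

-0.495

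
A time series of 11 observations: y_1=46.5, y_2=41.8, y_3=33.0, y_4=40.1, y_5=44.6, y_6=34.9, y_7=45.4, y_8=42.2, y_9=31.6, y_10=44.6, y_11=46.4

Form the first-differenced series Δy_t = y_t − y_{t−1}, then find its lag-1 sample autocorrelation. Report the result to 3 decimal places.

First differences Δy: -4.7, -8.8, 7.1, 4.5, -9.7, 10.5, -3.2, -10.6, 13.0, 1.8
Mean of differences = -0.0100
Numerator Σ(Δy_t−Δȳ)(Δy_{t+1}−Δȳ) = -248.7221
Denominator Σ(Δy_t−Δȳ)² = 669.3690
r_1(Δy) = -248.7221 / 669.3690 = -0.372

-0.372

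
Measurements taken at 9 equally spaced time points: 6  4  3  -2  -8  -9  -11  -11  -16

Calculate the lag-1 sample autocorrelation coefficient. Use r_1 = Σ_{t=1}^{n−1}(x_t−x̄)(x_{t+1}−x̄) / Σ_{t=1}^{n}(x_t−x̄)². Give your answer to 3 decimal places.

Mean x̄ = (6 + 4 + 3 − 2 − 8 − 9 − 11 − 11 − 16)/9 = -4.8889
Numerator Σ_{t=1}^{8}(x_t−x̄)(x_{t+1}−x̄) = 323.8765
Denominator Σ(x_t−x̄)² = 492.8889
r_1 = 323.8765 / 492.8889 = 0.657

0.657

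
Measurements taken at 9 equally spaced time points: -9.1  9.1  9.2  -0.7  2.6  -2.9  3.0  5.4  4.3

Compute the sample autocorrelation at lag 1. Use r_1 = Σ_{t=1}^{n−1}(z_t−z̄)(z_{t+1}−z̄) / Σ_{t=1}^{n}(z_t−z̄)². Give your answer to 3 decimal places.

Mean z̄ = (-9.1 + 9.1 + 9.2 − 0.7 + 2.6 − 2.9 + 3.0 + 5.4 + 4.3)/9 = 2.3222
Numerator Σ_{t=1}^{8}(z_t−z̄)(z_{t+1}−z̄) = -49.2438
Denominator Σ(z_t−z̄)² = 274.0356
r_1 = -49.2438 / 274.0356 = -0.180

-0.180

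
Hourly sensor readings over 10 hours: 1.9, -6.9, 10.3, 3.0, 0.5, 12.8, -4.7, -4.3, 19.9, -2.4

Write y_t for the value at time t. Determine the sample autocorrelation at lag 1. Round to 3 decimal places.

Mean ȳ = (1.9 − 6.9 + 10.3 + 3.0 + 0.5 + 12.8 − 4.7 − 4.3 + 19.9 − 2.4)/10 = 3.0100
Numerator Σ_{t=1}^{9}(y_t−ȳ)(y_{t+1}−ȳ) = -319.8261
Denominator Σ(y_t−ȳ)² = 682.1490
r_1 = -319.8261 / 682.1490 = -0.469

-0.469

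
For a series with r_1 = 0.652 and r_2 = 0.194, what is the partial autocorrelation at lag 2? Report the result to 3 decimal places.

φ_{22} = (r_2 − r_1²) / (1 − r_1²)
r_1² = (0.652)² = 0.425104
Numerator = 0.194 − 0.4251 = -0.2311; denominator = 1 − 0.4251 = 0.5749
φ_{22} = -0.2311 / 0.5749 = -0.402

-0.402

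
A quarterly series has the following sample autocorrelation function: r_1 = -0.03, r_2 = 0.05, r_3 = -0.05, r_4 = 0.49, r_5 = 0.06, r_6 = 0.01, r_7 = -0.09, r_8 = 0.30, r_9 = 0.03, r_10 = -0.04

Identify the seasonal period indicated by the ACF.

The largest autocorrelation is r_4 = 0.49, with a weaker echo at lag 8 (0.30); the remaining lags stay at or below 0.06.
The dominant spike at lag 4 indicates a seasonal period of 4.

4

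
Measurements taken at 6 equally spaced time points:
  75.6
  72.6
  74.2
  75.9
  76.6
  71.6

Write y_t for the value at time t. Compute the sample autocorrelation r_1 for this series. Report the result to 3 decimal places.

-0.254

Mean ȳ = (75.6 + 72.6 + 74.2 + 75.9 + 76.6 + 71.6)/6 = 74.4167
Deviations from mean: 1.1833, -1.8167, -0.2167, 1.4833, 2.1833, -2.8167
Σ(y_t−ȳ)(y_{t+1}−ȳ) = (-2.1497) + (0.3936) + (-0.3214) + (3.2386) + (-6.1497) = -4.9886
Denominator Σ(y_t−ȳ)² = 19.6483
r_1 = -4.9886 / 19.6483 = -0.254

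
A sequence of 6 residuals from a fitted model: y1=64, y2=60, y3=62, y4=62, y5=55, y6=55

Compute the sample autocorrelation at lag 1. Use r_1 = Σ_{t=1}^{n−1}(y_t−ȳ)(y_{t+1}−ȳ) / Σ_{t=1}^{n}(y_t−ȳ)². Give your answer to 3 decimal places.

Mean ȳ = (64 + 60 + 62 + 62 + 55 + 55)/6 = 59.6667
Deviations from mean: 4.3333, 0.3333, 2.3333, 2.3333, -4.6667, -4.6667
Σ(y_t−ȳ)(y_{t+1}−ȳ) = (1.4444) + (0.7778) + (5.4444) + (-10.8889) + (21.7778) = 18.5556
Denominator Σ(y_t−ȳ)² = 73.3333
r_1 = 18.5556 / 73.3333 = 0.253

0.253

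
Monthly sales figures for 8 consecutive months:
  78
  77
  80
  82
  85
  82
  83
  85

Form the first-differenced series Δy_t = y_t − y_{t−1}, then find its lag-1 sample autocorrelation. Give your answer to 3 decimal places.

First differences Δy: -1, 3, 2, 3, -3, 1, 2
Mean of differences = 1.0000
Numerator Σ(Δy_t−Δȳ)(Δy_{t+1}−Δȳ) = -8.0000
Denominator Σ(Δy_t−Δȳ)² = 30.0000
r_1(Δy) = -8.0000 / 30.0000 = -0.267

-0.267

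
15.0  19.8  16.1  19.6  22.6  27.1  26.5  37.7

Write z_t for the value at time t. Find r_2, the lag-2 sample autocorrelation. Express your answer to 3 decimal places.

Mean z̄ = (15.0 + 19.8 + 16.1 + 19.6 + 22.6 + 27.1 + 26.5 + 37.7)/8 = 23.0500
Deviations from mean: -8.0500, -3.2500, -6.9500, -3.4500, -0.4500, 4.0500, 3.4500, 14.6500
Σ(z_t−z̄)(z_{t+2}−z̄) = (55.9475) + (11.2125) + (3.1275) + (-13.9725) + (-1.5525) + (59.3325) = 114.0950
Denominator Σ(z_t−z̄)² = 378.7000
r_2 = 114.0950 / 378.7000 = 0.301

0.301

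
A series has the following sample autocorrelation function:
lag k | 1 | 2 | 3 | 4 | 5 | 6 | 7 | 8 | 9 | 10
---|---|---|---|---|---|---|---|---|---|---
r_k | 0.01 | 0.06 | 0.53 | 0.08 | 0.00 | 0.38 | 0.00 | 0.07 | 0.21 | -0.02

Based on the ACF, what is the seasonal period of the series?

3

The largest autocorrelation is r_3 = 0.53, with weaker echoes at lags 6 (0.38) and 9 (0.21); the remaining lags stay at or below 0.08.
The dominant spike at lag 3 indicates a seasonal period of 3.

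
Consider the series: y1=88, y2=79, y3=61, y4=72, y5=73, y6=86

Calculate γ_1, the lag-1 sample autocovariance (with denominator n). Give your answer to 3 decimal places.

Mean ȳ = (88 + 79 + 61 + 72 + 73 + 86)/6 = 76.5000
Deviations: 11.5000, 2.5000, -15.5000, -4.5000, -3.5000, 9.5000
Σ_{t=1}^{5}(y_t−ȳ)(y_{t+1}−ȳ) = 42.2500
γ_1 = 42.2500 / 6 = 7.042

7.042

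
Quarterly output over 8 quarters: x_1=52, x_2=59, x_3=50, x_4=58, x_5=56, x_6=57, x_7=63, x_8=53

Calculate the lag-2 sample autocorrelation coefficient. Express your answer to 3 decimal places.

Mean x̄ = (52 + 59 + 50 + 58 + 56 + 57 + 63 + 53)/8 = 56.0000
Σ(x_t−x̄)(x_{t+2}−x̄) = (24.0000) + (6.0000) + (0.0000) + (2.0000) + (0.0000) + (-3.0000) = 29.0000
Denominator Σ(x_t−x̄)² = 124.0000
r_2 = 29.0000 / 124.0000 = 0.234

0.234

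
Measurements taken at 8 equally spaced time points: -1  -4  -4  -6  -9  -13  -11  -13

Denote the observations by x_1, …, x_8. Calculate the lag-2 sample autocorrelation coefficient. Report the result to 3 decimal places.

0.346

Mean x̄ = (-1 − 4 − 4 − 6 − 9 − 13 − 11 − 13)/8 = -7.6250
Deviations from mean: 6.6250, 3.6250, 3.6250, 1.6250, -1.3750, -5.3750, -3.3750, -5.3750
Σ(x_t−x̄)(x_{t+2}−x̄) = (24.0156) + (5.8906) + (-4.9844) + (-8.7344) + (4.6406) + (28.8906) = 49.7188
Denominator Σ(x_t−x̄)² = 143.8750
r_2 = 49.7188 / 143.8750 = 0.346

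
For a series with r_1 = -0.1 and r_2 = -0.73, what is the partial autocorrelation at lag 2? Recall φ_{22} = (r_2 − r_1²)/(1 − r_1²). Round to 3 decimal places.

φ_{22} = (r_2 − r_1²) / (1 − r_1²)
r_1² = (-0.1)² = 0.01
Numerator = -0.73 − 0.0100 = -0.7400; denominator = 1 − 0.0100 = 0.9900
φ_{22} = -0.7400 / 0.9900 = -0.747

-0.747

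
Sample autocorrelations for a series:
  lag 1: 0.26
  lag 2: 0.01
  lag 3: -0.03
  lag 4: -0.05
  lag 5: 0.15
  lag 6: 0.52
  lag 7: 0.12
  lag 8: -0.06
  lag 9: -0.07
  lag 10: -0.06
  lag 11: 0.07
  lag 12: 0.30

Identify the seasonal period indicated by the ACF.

The largest autocorrelation is r_6 = 0.52, with a weaker echo at lag 12 (0.30); the remaining lags stay at or below 0.26. The elevated value at lag 1 (0.26), dropping to 0.01 at lag 2, reflects decaying short-term dependence rather than seasonality.
The dominant spike at lag 6 indicates a seasonal period of 6.

6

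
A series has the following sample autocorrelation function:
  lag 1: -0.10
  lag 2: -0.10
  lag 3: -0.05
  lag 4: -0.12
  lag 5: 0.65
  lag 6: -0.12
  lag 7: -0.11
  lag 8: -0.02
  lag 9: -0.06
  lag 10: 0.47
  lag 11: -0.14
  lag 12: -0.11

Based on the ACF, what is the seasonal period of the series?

The largest autocorrelation is r_5 = 0.65, with a weaker echo at lag 10 (0.47); the remaining lags stay at or below -0.02.
The dominant spike at lag 5 indicates a seasonal period of 5.

5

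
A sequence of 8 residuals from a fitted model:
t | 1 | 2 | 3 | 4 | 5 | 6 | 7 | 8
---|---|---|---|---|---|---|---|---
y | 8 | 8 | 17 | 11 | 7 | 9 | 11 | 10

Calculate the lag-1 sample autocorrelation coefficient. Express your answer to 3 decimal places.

Mean ȳ = (8 + 8 + 17 + 11 + 7 + 9 + 11 + 10)/8 = 10.1250
Deviations from mean: -2.1250, -2.1250, 6.8750, 0.8750, -3.1250, -1.1250, 0.8750, -0.1250
Σ(y_t−ȳ)(y_{t+1}−ȳ) = (4.5156) + (-14.6094) + (6.0156) + (-2.7344) + (3.5156) + (-0.9844) + (-0.1094) = -4.3906
Denominator Σ(y_t−ȳ)² = 68.8750
r_1 = -4.3906 / 68.8750 = -0.064

-0.064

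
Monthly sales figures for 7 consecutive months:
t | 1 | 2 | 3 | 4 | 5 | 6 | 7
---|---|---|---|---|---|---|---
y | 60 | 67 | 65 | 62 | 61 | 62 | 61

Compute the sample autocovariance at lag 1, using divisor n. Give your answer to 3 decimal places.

Mean ȳ = (60 + 67 + 65 + 62 + 61 + 62 + 61)/7 = 62.5714
Deviations: -2.5714, 4.4286, 2.4286, -0.5714, -1.5714, -0.5714, -1.5714
Σ_{t=1}^{6}(y_t−ȳ)(y_{t+1}−ȳ) = 0.6735
γ_1 = 0.6735 / 7 = 0.096

0.096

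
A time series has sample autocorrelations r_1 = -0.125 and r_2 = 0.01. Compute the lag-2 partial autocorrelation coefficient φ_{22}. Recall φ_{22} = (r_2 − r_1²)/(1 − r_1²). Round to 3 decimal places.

φ_{22} = (r_2 − r_1²) / (1 − r_1²)
r_1² = (-0.125)² = 0.015625
Numerator = 0.01 − 0.0156 = -0.0056; denominator = 1 − 0.0156 = 0.9844
φ_{22} = -0.0056 / 0.9844 = -0.006

-0.006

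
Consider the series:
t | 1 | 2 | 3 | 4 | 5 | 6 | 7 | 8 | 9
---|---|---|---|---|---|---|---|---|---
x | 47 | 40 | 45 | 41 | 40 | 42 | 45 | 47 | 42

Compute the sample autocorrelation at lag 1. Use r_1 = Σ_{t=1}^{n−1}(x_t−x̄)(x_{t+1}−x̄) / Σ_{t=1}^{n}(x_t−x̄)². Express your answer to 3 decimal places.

Mean x̄ = (47 + 40 + 45 + 41 + 40 + 42 + 45 + 47 + 42)/9 = 43.2222
Numerator Σ_{t=1}^{8}(x_t−x̄)(x_{t+1}−x̄) = -10.8272
Denominator Σ(x_t−x̄)² = 63.5556
r_1 = -10.8272 / 63.5556 = -0.170

-0.170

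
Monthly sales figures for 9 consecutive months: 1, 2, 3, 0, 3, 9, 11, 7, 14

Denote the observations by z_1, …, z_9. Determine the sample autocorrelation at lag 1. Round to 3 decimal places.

0.435

Mean z̄ = (1 + 2 + 3 + 0 + 3 + 9 + 11 + 7 + 14)/9 = 5.5556
Numerator Σ_{t=1}^{8}(z_t−z̄)(z_{t+1}−z̄) = 83.6914
Denominator Σ(z_t−z̄)² = 192.2222
r_1 = 83.6914 / 192.2222 = 0.435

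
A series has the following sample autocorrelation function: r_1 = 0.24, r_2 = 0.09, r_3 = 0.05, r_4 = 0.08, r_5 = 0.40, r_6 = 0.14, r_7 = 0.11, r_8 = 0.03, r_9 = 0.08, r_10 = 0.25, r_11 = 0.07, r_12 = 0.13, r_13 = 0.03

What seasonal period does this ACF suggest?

5

The largest autocorrelation is r_5 = 0.40, with a weaker echo at lag 10 (0.25); the remaining lags stay at or below 0.24. The elevated value at lag 1 (0.24), dropping to 0.09 at lag 2, reflects decaying short-term dependence rather than seasonality.
The dominant spike at lag 5 indicates a seasonal period of 5.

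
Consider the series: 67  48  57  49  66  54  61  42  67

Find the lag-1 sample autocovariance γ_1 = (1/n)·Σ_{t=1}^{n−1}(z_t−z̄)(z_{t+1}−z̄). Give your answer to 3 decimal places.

Mean z̄ = (67 + 48 + 57 + 49 + 66 + 54 + 61 + 42 + 67)/9 = 56.7778
Σ_{t=1}^{8}(z_t−z̄)(z_{t+1}−z̄) = -415.9383
γ_1 = -415.9383 / 9 = -46.215

-46.215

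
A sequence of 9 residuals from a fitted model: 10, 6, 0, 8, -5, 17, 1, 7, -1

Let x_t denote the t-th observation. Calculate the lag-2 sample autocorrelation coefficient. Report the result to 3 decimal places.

Mean x̄ = (10 + 6 + 0 + 8 − 5 + 17 + 1 + 7 − 1)/9 = 4.7778
Numerator Σ_{t=1}^{7}(x_t−x̄)(x_{t+2}−x̄) = 151.0123
Denominator Σ(x_t−x̄)² = 359.5556
r_2 = 151.0123 / 359.5556 = 0.420

0.420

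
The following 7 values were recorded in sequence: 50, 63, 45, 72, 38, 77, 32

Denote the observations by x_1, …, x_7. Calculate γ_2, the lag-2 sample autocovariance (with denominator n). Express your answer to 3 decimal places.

Mean x̄ = (50 + 63 + 45 + 72 + 38 + 77 + 32)/7 = 53.8571
Deviations: -3.8571, 9.1429, -8.8571, 18.1429, -15.8571, 23.1429, -21.8571
Σ_{t=1}^{5}(x_t−x̄)(x_{t+2}−x̄) = 1106.9592
γ_2 = 1106.9592 / 7 = 158.137

158.137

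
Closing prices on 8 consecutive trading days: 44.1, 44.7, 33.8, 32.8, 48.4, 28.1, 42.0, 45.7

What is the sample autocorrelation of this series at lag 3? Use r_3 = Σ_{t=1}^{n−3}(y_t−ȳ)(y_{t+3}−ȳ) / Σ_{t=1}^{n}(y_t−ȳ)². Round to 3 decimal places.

Mean ȳ = (44.1 + 44.7 + 33.8 + 32.8 + 48.4 + 28.1 + 42.0 + 45.7)/8 = 39.9500
Σ(y_t−ȳ)(y_{t+3}−ȳ) = (-29.6725) + (40.1375) + (72.8775) + (-14.6575) + (48.5875) = 117.2725
Denominator Σ(y_t−ȳ)² = 377.8200
r_3 = 117.2725 / 377.8200 = 0.310

0.310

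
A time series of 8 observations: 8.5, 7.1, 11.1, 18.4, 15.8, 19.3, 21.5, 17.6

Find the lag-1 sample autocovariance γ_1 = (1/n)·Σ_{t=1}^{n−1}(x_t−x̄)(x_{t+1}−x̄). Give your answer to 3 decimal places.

Mean x̄ = (8.5 + 7.1 + 11.1 + 18.4 + 15.8 + 19.3 + 21.5 + 17.6)/8 = 14.9125
Deviations: -6.4125, -7.8125, -3.8125, 3.4875, 0.8875, 4.3875, 6.5875, 2.6875
Σ_{t=1}^{7}(x_t−x̄)(x_{t+1}−x̄) = 120.1823
γ_1 = 120.1823 / 8 = 15.023

15.023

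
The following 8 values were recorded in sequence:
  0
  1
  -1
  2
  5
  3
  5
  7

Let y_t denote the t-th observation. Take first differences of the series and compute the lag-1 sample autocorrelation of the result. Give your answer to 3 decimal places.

-0.357

First differences Δy: 1, -2, 3, 3, -2, 2, 2
Mean of differences = 1.0000
Numerator Σ(Δy_t−Δȳ)(Δy_{t+1}−Δȳ) = -10.0000
Denominator Σ(Δy_t−Δȳ)² = 28.0000
r_1(Δy) = -10.0000 / 28.0000 = -0.357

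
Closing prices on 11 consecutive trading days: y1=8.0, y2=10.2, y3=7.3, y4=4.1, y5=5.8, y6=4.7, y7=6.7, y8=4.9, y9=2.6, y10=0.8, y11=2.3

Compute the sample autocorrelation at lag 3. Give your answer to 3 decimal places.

-0.097

Mean ȳ = (8.0 + 10.2 + 7.3 + 4.1 + 5.8 + 4.7 + 6.7 + 4.9 + 2.6 + 0.8 + 2.3)/11 = 5.2182
Numerator Σ_{t=1}^{8}(y_t−ȳ)(y_{t+3}−ȳ) = -7.3946
Denominator Σ(y_t−ȳ)² = 75.9364
r_3 = -7.3946 / 75.9364 = -0.097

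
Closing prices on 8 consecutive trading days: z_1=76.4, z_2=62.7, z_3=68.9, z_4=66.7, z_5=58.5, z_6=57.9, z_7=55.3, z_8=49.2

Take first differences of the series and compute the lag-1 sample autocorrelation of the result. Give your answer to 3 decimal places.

First differences Δz: -13.7, 6.2, -2.2, -8.2, -0.6, -2.6, -6.1
Mean of differences = -3.8857
Numerator Σ(Δz_t−Δz̄)(Δz_{t+1}−Δz̄) = -102.0531
Denominator Σ(Δz_t−Δz̄)² = 236.8486
r_1(Δz) = -102.0531 / 236.8486 = -0.431

-0.431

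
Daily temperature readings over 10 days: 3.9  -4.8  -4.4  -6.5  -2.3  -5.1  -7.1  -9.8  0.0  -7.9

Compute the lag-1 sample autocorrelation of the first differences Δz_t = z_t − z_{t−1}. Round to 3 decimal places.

-0.435

First differences Δz: -8.7, 0.4, -2.1, 4.2, -2.8, -2.0, -2.7, 9.8, -7.9
Mean of differences = -1.3111
Numerator Σ(Δz_t−Δz̄)(Δz_{t+1}−Δz̄) = -113.2057
Denominator Σ(Δz_t−Δz̄)² = 260.0089
r_1(Δz) = -113.2057 / 260.0089 = -0.435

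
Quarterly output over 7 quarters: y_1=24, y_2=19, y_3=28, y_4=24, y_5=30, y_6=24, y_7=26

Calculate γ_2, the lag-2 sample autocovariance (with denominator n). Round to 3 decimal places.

3.429

Mean ȳ = (24 + 19 + 28 + 24 + 30 + 24 + 26)/7 = 25.0000
Deviations: -1.0000, -6.0000, 3.0000, -1.0000, 5.0000, -1.0000, 1.0000
Σ_{t=1}^{5}(y_t−ȳ)(y_{t+2}−ȳ) = 24.0000
γ_2 = 24.0000 / 7 = 3.429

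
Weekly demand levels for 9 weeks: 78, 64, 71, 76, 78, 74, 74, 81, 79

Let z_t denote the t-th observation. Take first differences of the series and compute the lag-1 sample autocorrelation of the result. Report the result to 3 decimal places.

First differences Δz: -14, 7, 5, 2, -4, 0, 7, -2
Mean of differences = 0.1250
Numerator Σ(Δz_t−Δz̄)(Δz_{t+1}−Δz̄) = -77.1406
Denominator Σ(Δz_t−Δz̄)² = 342.8750
r_1(Δz) = -77.1406 / 342.8750 = -0.225

-0.225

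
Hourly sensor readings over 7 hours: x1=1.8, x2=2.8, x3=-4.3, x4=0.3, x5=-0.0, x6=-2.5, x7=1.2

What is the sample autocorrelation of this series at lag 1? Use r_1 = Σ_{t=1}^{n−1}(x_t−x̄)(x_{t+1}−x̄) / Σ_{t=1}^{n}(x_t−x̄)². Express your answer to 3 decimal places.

Mean x̄ = (1.8 + 2.8 − 4.3 + 0.3 − 0.0 − 2.5 + 1.2)/7 = -0.1000
Deviations from mean: 1.9000, 2.9000, -4.2000, 0.4000, 0.1000, -2.4000, 1.3000
Numerator Σ_{t=1}^{6}(x_t−x̄)(x_{t+1}−x̄) = -11.6700
Denominator Σ(x_t−x̄)² = 37.2800
r_1 = -11.6700 / 37.2800 = -0.313

-0.313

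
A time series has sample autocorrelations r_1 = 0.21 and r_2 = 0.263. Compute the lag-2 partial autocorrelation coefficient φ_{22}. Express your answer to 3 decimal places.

0.229

φ_{22} = (r_2 − r_1²) / (1 − r_1²)
r_1² = (0.21)² = 0.0441
Numerator = 0.263 − 0.0441 = 0.2189; denominator = 1 − 0.0441 = 0.9559
φ_{22} = 0.2189 / 0.9559 = 0.229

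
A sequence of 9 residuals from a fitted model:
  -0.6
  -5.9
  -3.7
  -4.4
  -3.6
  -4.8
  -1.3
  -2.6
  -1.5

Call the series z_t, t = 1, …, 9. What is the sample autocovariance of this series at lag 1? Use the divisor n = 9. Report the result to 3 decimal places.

-0.518

Mean z̄ = (-0.6 − 5.9 − 3.7 − 4.4 − 3.6 − 4.8 − 1.3 − 2.6 − 1.5)/9 = -3.1556
Σ_{t=1}^{8}(z_t−z̄)(z_{t+1}−z̄) = -4.6586
γ_1 = -4.6586 / 9 = -0.518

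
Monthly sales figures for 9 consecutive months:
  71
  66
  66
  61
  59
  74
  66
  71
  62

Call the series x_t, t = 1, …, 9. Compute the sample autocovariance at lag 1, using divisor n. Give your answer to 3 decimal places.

-4.586

Mean x̄ = (71 + 66 + 66 + 61 + 59 + 74 + 66 + 71 + 62)/9 = 66.2222
Σ_{t=1}^{8}(x_t−x̄)(x_{t+1}−x̄) = -41.2716
γ_1 = -41.2716 / 9 = -4.586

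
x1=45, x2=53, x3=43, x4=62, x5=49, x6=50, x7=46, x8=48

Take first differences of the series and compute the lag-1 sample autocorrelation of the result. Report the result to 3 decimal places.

First differences Δx: 8, -10, 19, -13, 1, -4, 2
Mean of differences = 0.4286
Numerator Σ(Δx_t−Δx̄)(Δx_{t+1}−Δx̄) = -539.1837
Denominator Σ(Δx_t−Δx̄)² = 713.7143
r_1(Δx) = -539.1837 / 713.7143 = -0.755

-0.755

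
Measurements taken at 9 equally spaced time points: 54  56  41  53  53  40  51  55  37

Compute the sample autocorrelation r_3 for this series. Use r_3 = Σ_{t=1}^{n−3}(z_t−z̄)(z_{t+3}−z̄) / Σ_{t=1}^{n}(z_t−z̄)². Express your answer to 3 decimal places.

Mean z̄ = (54 + 56 + 41 + 53 + 53 + 40 + 51 + 55 + 37)/9 = 48.8889
Σ(z_t−z̄)(z_{t+3}−z̄) = (21.0123) + (29.2346) + (70.1235) + (8.6790) + (25.1235) + (105.6790) = 259.8519
Denominator Σ(z_t−z̄)² = 434.8889
r_3 = 259.8519 / 434.8889 = 0.598

0.598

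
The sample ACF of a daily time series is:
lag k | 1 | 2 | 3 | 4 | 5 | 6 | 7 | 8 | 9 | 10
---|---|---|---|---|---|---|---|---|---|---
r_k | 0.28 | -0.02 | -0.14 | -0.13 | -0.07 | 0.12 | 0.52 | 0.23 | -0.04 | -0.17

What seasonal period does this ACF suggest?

7

The largest autocorrelation is r_7 = 0.52; the remaining lags stay at or below 0.28.
The dominant spike at lag 7 indicates a seasonal period of 7.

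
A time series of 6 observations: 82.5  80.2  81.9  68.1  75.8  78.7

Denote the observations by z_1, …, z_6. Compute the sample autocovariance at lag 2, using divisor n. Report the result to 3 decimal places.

-3.429

Mean z̄ = (82.5 + 80.2 + 81.9 + 68.1 + 75.8 + 78.7)/6 = 77.8667
Deviations: 4.6333, 2.3333, 4.0333, -9.7667, -2.0667, 0.8333
Σ_{t=1}^{4}(z_t−z̄)(z_{t+2}−z̄) = -20.5756
γ_2 = -20.5756 / 6 = -3.429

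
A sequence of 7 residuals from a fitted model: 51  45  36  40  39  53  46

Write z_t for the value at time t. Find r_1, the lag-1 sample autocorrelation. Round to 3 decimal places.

0.108

Mean z̄ = (51 + 45 + 36 + 40 + 39 + 53 + 46)/7 = 44.2857
Deviations from mean: 6.7143, 0.7143, -8.2857, -4.2857, -5.2857, 8.7143, 1.7143
Numerator Σ_{t=1}^{6}(z_t−z̄)(z_{t+1}−z̄) = 25.9184
Denominator Σ(z_t−z̄)² = 239.4286
r_1 = 25.9184 / 239.4286 = 0.108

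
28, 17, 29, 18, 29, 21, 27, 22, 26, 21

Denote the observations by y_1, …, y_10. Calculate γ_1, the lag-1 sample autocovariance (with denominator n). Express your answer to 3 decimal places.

-16.364

Mean ȳ = (28 + 17 + 29 + 18 + 29 + 21 + 27 + 22 + 26 + 21)/10 = 23.8000
Σ_{t=1}^{9}(y_t−ȳ)(y_{t+1}−ȳ) = -163.6400
γ_1 = -163.6400 / 10 = -16.364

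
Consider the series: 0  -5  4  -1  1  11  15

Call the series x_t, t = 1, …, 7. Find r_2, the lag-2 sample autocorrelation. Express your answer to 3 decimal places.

-0.089

Mean x̄ = (0 − 5 + 4 − 1 + 1 + 11 + 15)/7 = 3.5714
Deviations from mean: -3.5714, -8.5714, 0.4286, -4.5714, -2.5714, 7.4286, 11.4286
Σ(x_t−x̄)(x_{t+2}−x̄) = (-1.5306) + (39.1837) + (-1.1020) + (-33.9592) + (-29.3878) = -26.7959
Denominator Σ(x_t−x̄)² = 299.7143
r_2 = -26.7959 / 299.7143 = -0.089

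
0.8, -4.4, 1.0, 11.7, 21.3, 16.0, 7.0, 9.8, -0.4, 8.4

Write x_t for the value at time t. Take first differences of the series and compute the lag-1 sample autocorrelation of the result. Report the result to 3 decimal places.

First differences Δx: -5.2, 5.4, 10.7, 9.6, -5.3, -9.0, 2.8, -10.2, 8.8
Mean of differences = 0.8444
Numerator Σ(Δx_t−Δx̄)(Δx_{t+1}−Δx̄) = -18.3709
Denominator Σ(Δx_t−Δx̄)² = 554.8422
r_1(Δx) = -18.3709 / 554.8422 = -0.033

-0.033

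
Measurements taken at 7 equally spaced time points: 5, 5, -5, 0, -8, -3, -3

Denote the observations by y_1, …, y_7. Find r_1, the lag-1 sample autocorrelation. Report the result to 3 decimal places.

0.118

Mean ȳ = (5 + 5 − 5 + 0 − 8 − 3 − 3)/7 = -1.2857
Deviations from mean: 6.2857, 6.2857, -3.7143, 1.2857, -6.7143, -1.7143, -1.7143
Σ(y_t−ȳ)(y_{t+1}−ȳ) = (39.5102) + (-23.3469) + (-4.7755) + (-8.6327) + (11.5102) + (2.9388) = 17.2041
Denominator Σ(y_t−ȳ)² = 145.4286
r_1 = 17.2041 / 145.4286 = 0.118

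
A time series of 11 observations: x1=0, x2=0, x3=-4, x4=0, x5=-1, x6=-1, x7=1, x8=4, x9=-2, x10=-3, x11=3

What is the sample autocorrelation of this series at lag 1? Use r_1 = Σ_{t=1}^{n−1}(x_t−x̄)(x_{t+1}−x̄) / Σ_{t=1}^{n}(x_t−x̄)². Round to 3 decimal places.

-0.155

Mean x̄ = (0 + 0 − 4 + 0 − 1 − 1 + 1 + 4 − 2 − 3 + 3)/11 = -0.2727
Numerator Σ_{t=1}^{10}(x_t−x̄)(x_{t+1}−x̄) = -8.7107
Denominator Σ(x_t−x̄)² = 56.1818
r_1 = -8.7107 / 56.1818 = -0.155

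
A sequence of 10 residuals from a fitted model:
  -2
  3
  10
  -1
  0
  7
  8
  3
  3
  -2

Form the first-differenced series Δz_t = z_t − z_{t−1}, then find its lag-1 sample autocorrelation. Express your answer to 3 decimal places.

First differences Δz: 5, 7, -11, 1, 7, 1, -5, 0, -5
Mean of differences = 0.0000
Numerator Σ(Δz_t−Δz̄)(Δz_{t+1}−Δz̄) = -44.0000
Denominator Σ(Δz_t−Δz̄)² = 296.0000
r_1(Δz) = -44.0000 / 296.0000 = -0.149

-0.149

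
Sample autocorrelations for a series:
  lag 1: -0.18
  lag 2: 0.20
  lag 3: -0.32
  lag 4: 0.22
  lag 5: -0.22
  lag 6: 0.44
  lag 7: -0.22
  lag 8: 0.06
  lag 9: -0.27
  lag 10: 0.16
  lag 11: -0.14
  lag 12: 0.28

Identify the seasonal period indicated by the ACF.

6

The largest autocorrelation is r_6 = 0.44, with a weaker echo at lag 12 (0.28); the remaining lags stay at or below 0.22.
The dominant spike at lag 6 indicates a seasonal period of 6.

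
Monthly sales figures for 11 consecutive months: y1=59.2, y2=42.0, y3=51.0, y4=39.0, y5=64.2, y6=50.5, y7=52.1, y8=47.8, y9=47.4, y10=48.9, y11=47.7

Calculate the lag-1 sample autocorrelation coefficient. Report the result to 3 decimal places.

Mean ȳ = (59.2 + 42.0 + 51.0 + 39.0 + 64.2 + 50.5 + 52.1 + 47.8 + 47.4 + 48.9 + 47.7)/11 = 49.9818
Numerator Σ_{t=1}^{10}(y_t−ȳ)(y_{t+1}−ȳ) = -234.2894
Denominator Σ(y_t−ȳ)² = 495.0364
r_1 = -234.2894 / 495.0364 = -0.473

-0.473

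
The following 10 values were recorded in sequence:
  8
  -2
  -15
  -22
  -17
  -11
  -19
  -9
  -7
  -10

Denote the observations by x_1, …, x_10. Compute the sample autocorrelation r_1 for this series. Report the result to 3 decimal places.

0.358

Mean x̄ = (8 − 2 − 15 − 22 − 17 − 11 − 19 − 9 − 7 − 10)/10 = -10.4000
Numerator Σ_{t=1}^{9}(x_t−x̄)(x_{t+1}−x̄) = 249.0400
Denominator Σ(x_t−x̄)² = 696.4000
r_1 = 249.0400 / 696.4000 = 0.358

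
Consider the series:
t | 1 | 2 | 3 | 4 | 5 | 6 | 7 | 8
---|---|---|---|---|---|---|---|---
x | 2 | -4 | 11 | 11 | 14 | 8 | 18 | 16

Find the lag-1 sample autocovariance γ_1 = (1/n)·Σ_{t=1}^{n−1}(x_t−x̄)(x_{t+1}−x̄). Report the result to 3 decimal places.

Mean x̄ = (2 − 4 + 11 + 11 + 14 + 8 + 18 + 16)/8 = 9.5000
Deviations: -7.5000, -13.5000, 1.5000, 1.5000, 4.5000, -1.5000, 8.5000, 6.5000
Σ_{t=1}^{7}(x_t−x̄)(x_{t+1}−x̄) = 125.7500
γ_1 = 125.7500 / 8 = 15.719

15.719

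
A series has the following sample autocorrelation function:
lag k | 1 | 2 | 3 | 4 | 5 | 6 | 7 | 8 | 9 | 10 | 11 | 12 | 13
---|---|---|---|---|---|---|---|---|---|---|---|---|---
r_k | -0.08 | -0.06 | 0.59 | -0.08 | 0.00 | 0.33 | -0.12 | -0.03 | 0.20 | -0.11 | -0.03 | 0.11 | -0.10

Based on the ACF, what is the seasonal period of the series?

3

The largest autocorrelation is r_3 = 0.59, with weaker echoes at lags 6 (0.33) and 9 (0.20); the remaining lags stay at or below 0.11.
The dominant spike at lag 3 indicates a seasonal period of 3.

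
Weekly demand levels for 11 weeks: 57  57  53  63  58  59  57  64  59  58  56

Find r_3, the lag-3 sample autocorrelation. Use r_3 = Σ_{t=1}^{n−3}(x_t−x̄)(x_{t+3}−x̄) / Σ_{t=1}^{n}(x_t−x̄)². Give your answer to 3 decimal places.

-0.310

Mean x̄ = (57 + 57 + 53 + 63 + 58 + 59 + 57 + 64 + 59 + 58 + 56)/11 = 58.2727
Numerator Σ_{t=1}^{8}(x_t−x̄)(x_{t+3}−x̄) = -29.2231
Denominator Σ(x_t−x̄)² = 94.1818
r_3 = -29.2231 / 94.1818 = -0.310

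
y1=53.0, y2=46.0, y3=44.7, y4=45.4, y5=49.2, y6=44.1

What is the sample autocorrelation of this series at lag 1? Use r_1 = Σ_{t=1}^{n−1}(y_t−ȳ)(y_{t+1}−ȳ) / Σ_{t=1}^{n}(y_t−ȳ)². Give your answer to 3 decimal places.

Mean ȳ = (53.0 + 46.0 + 44.7 + 45.4 + 49.2 + 44.1)/6 = 47.0667
Deviations from mean: 5.9333, -1.0667, -2.3667, -1.6667, 2.1333, -2.9667
Σ(y_t−ȳ)(y_{t+1}−ȳ) = (-6.3289) + (2.5244) + (3.9444) + (-3.5556) + (-6.3289) = -9.7444
Denominator Σ(y_t−ȳ)² = 58.0733
r_1 = -9.7444 / 58.0733 = -0.168

-0.168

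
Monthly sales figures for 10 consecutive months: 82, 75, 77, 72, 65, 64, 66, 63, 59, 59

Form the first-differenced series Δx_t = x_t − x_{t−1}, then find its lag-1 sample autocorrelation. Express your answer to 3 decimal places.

-0.259

First differences Δx: -7, 2, -5, -7, -1, 2, -3, -4, 0
Mean of differences = -2.5556
Numerator Σ(Δx_t−Δx̄)(Δx_{t+1}−Δx̄) = -25.4198
Denominator Σ(Δx_t−Δx̄)² = 98.2222
r_1(Δx) = -25.4198 / 98.2222 = -0.259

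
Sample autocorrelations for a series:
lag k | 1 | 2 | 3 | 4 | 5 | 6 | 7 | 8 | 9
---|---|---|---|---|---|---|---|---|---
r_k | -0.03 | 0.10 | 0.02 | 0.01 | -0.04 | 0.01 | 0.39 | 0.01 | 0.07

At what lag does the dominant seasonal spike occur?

7

The largest autocorrelation is r_7 = 0.39; the remaining lags stay at or below 0.10.
The dominant spike at lag 7 indicates a seasonal period of 7.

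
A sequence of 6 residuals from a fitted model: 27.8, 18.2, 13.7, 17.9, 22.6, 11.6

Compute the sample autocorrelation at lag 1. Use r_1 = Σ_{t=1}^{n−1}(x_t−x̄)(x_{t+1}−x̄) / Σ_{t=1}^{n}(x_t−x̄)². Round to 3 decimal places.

Mean x̄ = (27.8 + 18.2 + 13.7 + 17.9 + 22.6 + 11.6)/6 = 18.6333
Σ(x_t−x̄)(x_{t+1}−x̄) = (-3.9722) + (2.1378) + (3.6178) + (-2.9089) + (-27.8989) = -29.0244
Denominator Σ(x_t−x̄)² = 174.2933
r_1 = -29.0244 / 174.2933 = -0.167

-0.167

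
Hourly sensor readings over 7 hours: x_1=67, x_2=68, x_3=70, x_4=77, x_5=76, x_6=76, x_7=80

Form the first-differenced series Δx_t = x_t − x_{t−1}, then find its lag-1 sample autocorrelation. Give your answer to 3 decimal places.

-0.304

First differences Δx: 1, 2, 7, -1, 0, 4
Mean of differences = 2.1667
Numerator Σ(Δx_t−Δx̄)(Δx_{t+1}−Δx̄) = -13.0278
Denominator Σ(Δx_t−Δx̄)² = 42.8333
r_1(Δx) = -13.0278 / 42.8333 = -0.304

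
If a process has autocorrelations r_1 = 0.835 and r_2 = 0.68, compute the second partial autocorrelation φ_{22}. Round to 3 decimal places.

-0.057

φ_{22} = (r_2 − r_1²) / (1 − r_1²)
r_1² = (0.835)² = 0.697225
Numerator = 0.68 − 0.6972 = -0.0172; denominator = 1 − 0.6972 = 0.3028
φ_{22} = -0.0172 / 0.3028 = -0.057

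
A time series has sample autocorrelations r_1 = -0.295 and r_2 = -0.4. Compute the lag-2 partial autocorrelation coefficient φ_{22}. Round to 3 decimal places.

φ_{22} = (r_2 − r_1²) / (1 − r_1²)
r_1² = (-0.295)² = 0.087025
Numerator = -0.4 − 0.0870 = -0.4870; denominator = 1 − 0.0870 = 0.9130
φ_{22} = -0.4870 / 0.9130 = -0.533

-0.533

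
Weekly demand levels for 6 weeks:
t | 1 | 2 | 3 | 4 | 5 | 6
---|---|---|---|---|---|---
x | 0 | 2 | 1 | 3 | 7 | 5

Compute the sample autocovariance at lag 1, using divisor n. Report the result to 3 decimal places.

Mean x̄ = (0 + 2 + 1 + 3 + 7 + 5)/6 = 3.0000
Σ_{t=1}^{5}(x_t−x̄)(x_{t+1}−x̄) = 13.0000
γ_1 = 13.0000 / 6 = 2.167

2.167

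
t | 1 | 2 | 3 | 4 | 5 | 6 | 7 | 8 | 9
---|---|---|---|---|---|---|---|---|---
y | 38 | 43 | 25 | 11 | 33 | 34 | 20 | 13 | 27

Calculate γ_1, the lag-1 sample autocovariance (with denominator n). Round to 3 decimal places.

Mean ȳ = (38 + 43 + 25 + 11 + 33 + 34 + 20 + 13 + 27)/9 = 27.1111
Σ_{t=1}^{8}(y_t−ȳ)(y_{t+1}−ȳ) = 172.0988
γ_1 = 172.0988 / 9 = 19.122

19.122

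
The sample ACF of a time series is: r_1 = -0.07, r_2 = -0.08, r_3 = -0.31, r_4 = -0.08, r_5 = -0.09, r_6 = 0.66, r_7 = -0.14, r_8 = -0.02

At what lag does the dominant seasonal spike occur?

The largest autocorrelation is r_6 = 0.66; the remaining lags stay at or below -0.02.
The dominant spike at lag 6 indicates a seasonal period of 6.

6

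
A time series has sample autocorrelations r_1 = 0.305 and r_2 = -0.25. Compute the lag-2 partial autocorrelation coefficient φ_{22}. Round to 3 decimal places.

-0.378

φ_{22} = (r_2 − r_1²) / (1 − r_1²)
r_1² = (0.305)² = 0.093025
Numerator = -0.25 − 0.0930 = -0.3430; denominator = 1 − 0.0930 = 0.9070
φ_{22} = -0.3430 / 0.9070 = -0.378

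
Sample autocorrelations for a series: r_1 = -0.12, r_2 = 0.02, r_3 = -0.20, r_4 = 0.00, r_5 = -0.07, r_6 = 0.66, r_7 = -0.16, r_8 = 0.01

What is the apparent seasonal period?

6

The largest autocorrelation is r_6 = 0.66; the remaining lags stay at or below 0.02.
The dominant spike at lag 6 indicates a seasonal period of 6.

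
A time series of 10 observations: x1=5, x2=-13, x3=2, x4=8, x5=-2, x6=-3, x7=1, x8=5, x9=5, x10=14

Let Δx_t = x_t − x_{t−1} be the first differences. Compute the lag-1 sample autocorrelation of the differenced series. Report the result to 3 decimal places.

First differences Δx: -18, 15, 6, -10, -1, 4, 4, 0, 9
Mean of differences = 1.0000
Numerator Σ(Δx_t−Δx̄)(Δx_{t+1}−Δx̄) = -237.0000
Denominator Σ(Δx_t−Δx̄)² = 790.0000
r_1(Δx) = -237.0000 / 790.0000 = -0.300

-0.300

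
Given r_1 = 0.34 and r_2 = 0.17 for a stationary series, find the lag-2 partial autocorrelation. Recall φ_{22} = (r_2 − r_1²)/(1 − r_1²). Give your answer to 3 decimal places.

0.062

φ_{22} = (r_2 − r_1²) / (1 − r_1²)
r_1² = (0.34)² = 0.1156
Numerator = 0.17 − 0.1156 = 0.0544; denominator = 1 − 0.1156 = 0.8844
φ_{22} = 0.0544 / 0.8844 = 0.062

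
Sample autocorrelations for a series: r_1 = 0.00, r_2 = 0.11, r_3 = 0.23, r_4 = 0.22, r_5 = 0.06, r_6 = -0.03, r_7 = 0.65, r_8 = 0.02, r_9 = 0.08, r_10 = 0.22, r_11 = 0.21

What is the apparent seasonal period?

The largest autocorrelation is r_7 = 0.65; the remaining lags stay at or below 0.23.
The dominant spike at lag 7 indicates a seasonal period of 7.

7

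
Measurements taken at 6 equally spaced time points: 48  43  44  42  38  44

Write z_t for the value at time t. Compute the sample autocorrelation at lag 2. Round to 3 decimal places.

-0.020

Mean z̄ = (48 + 43 + 44 + 42 + 38 + 44)/6 = 43.1667
Numerator Σ_{t=1}^{4}(z_t−z̄)(z_{t+2}−z̄) = -1.0556
Denominator Σ(z_t−z̄)² = 52.8333
r_2 = -1.0556 / 52.8333 = -0.020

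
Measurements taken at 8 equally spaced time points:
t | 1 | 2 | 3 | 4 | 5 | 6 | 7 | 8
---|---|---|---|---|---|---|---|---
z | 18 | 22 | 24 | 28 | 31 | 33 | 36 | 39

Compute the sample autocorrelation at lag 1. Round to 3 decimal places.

Mean z̄ = (18 + 22 + 24 + 28 + 31 + 33 + 36 + 39)/8 = 28.8750
Deviations from mean: -10.8750, -6.8750, -4.8750, -0.8750, 2.1250, 4.1250, 7.1250, 10.1250
Σ(z_t−z̄)(z_{t+1}−z̄) = (74.7656) + (33.5156) + (4.2656) + (-1.8594) + (8.7656) + (29.3906) + (72.1406) = 220.9844
Denominator Σ(z_t−z̄)² = 364.8750
r_1 = 220.9844 / 364.8750 = 0.606

0.606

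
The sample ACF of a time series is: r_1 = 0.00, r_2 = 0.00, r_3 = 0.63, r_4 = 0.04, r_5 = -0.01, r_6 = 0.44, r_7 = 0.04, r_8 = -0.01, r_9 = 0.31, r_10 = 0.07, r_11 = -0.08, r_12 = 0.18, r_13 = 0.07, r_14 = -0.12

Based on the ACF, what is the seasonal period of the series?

The largest autocorrelation is r_3 = 0.63, with weaker echoes at lags 6 (0.44), 9 (0.31) and 12 (0.18); the remaining lags stay at or below 0.07.
The dominant spike at lag 3 indicates a seasonal period of 3.

3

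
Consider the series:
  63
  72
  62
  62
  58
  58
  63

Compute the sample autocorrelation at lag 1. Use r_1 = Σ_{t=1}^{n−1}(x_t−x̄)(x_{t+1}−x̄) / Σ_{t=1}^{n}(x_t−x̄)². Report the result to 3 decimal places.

0.156

Mean x̄ = (63 + 72 + 62 + 62 + 58 + 58 + 63)/7 = 62.5714
Deviations from mean: 0.4286, 9.4286, -0.5714, -0.5714, -4.5714, -4.5714, 0.4286
Σ(x_t−x̄)(x_{t+1}−x̄) = (4.0408) + (-5.3878) + (0.3265) + (2.6122) + (20.8980) + (-1.9592) = 20.5306
Denominator Σ(x_t−x̄)² = 131.7143
r_1 = 20.5306 / 131.7143 = 0.156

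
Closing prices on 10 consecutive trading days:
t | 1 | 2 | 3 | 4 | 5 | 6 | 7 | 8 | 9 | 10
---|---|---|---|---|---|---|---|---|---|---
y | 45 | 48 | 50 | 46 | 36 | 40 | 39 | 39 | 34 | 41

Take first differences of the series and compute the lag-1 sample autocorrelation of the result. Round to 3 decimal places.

-0.217

First differences Δy: 3, 2, -4, -10, 4, -1, 0, -5, 7
Mean of differences = -0.4444
Numerator Σ(Δy_t−Δȳ)(Δy_{t+1}−Δȳ) = -47.4198
Denominator Σ(Δy_t−Δȳ)² = 218.2222
r_1(Δy) = -47.4198 / 218.2222 = -0.217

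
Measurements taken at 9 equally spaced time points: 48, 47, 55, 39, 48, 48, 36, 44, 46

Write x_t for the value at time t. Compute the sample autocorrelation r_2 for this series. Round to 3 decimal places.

Mean x̄ = (48 + 47 + 55 + 39 + 48 + 48 + 36 + 44 + 46)/9 = 45.6667
Σ(x_t−x̄)(x_{t+2}−x̄) = (21.7778) + (-8.8889) + (21.7778) + (-15.5556) + (-22.5556) + (-3.8889) + (-3.2222) = -10.5556
Denominator Σ(x_t−x̄)² = 246.0000
r_2 = -10.5556 / 246.0000 = -0.043

-0.043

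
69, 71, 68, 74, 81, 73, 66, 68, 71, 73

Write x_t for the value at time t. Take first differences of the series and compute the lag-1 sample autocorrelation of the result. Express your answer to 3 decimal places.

0.070

First differences Δx: 2, -3, 6, 7, -8, -7, 2, 3, 2
Mean of differences = 0.4444
Numerator Σ(Δx_t−Δx̄)(Δx_{t+1}−Δx̄) = 15.8025
Denominator Σ(Δx_t−Δx̄)² = 226.2222
r_1(Δx) = 15.8025 / 226.2222 = 0.070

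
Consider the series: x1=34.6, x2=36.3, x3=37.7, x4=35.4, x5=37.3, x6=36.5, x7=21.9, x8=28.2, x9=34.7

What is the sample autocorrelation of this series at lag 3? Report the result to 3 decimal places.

Mean x̄ = (34.6 + 36.3 + 37.7 + 35.4 + 37.3 + 36.5 + 21.9 + 28.2 + 34.7)/9 = 33.6222
Σ(x_t−x̄)(x_{t+3}−x̄) = (1.7383) + (9.8483) + (11.7349) + (-20.8395) + (-19.9417) + (3.1016) = -14.3581
Denominator Σ(x_t−x̄)² = 217.6956
r_3 = -14.3581 / 217.6956 = -0.066

-0.066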